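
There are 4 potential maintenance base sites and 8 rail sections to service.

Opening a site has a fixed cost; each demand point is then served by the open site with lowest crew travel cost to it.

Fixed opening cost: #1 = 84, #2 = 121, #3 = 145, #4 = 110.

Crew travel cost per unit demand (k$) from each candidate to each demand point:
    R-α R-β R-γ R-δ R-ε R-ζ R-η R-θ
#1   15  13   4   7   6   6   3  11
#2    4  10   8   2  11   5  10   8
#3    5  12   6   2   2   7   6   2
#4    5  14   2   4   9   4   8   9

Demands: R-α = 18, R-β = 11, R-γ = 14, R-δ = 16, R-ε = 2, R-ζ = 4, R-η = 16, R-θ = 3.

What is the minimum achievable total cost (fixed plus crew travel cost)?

Open {#1, #2}: assign each demand point to its cheapest open site.
  R-α→#2 18×4=72, R-β→#2 11×10=110, R-γ→#1 14×4=56, R-δ→#2 16×2=32, R-ε→#1 2×6=12, R-ζ→#2 4×5=20, R-η→#1 16×3=48, R-θ→#2 3×8=24
  crew travel cost 374, fixed 205 → total 579.
Compare {#3}: crew travel cost 472 + fixed 145 = 617.
Compare {#1, #3}: crew travel cost 392 + fixed 229 = 621.
Compare {#1, #4}: crew travel cost 428 + fixed 194 = 622.
All other subsets cost ≥ 617. Minimum total cost: 579.

579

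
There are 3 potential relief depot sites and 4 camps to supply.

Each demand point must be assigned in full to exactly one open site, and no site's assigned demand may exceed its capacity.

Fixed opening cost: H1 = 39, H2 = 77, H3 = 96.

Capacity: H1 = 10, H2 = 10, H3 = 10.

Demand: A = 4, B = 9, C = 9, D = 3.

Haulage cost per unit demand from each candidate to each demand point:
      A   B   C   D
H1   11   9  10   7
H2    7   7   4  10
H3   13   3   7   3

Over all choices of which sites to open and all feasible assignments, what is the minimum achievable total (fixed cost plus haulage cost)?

340

Open {H1, H2, H3}; cheapest assignment that respects the capacities:
  H1 (cap 10, load 7): A, D — cost 4×11 + 3×7 = 65
  H2 (cap 10, load 9): C — cost 9×4 = 36
  H3 (cap 10, load 9): B — cost 9×3 = 27
  Shipping 128, fixed 212 → total 340.
  Any other capacity-feasible assignment to {H1, H2, H3} ships for at least 128.
Total demand is 25 and no other set of sites has combined capacity ≥ 25, so {H1, H2, H3} is the only feasible choice of open sites. Minimum: 340.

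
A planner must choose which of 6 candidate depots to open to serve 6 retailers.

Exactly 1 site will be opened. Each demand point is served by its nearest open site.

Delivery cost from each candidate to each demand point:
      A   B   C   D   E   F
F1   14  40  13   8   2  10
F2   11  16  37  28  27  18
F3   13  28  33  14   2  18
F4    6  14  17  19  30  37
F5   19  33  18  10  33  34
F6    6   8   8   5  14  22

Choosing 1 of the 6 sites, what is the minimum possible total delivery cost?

63

Open {F6}.
  A→F6 6, B→F6 8, C→F6 8, D→F6 5, E→F6 14, F→F6 22  ⇒ total 63.
Compare {F1}: total 87.
Compare {F3}: total 108.
No size-1 selection does better; minimum is 63.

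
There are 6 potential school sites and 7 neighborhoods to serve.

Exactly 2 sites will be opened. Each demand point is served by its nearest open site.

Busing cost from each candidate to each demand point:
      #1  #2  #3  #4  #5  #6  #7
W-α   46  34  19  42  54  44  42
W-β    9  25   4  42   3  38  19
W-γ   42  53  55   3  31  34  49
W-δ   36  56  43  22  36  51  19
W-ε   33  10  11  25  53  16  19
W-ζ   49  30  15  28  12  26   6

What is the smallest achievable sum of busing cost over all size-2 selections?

Open {W-β, W-ε}.
  #1→W-β 9, #2→W-ε 10, #3→W-β 4, #4→W-ε 25, #5→W-β 3, #6→W-ε 16, #7→W-β 19  ⇒ total 86.
Compare {W-β, W-γ}: total 97.
Compare {W-β, W-ζ}: total 101.
No size-2 selection does better; minimum is 86.

86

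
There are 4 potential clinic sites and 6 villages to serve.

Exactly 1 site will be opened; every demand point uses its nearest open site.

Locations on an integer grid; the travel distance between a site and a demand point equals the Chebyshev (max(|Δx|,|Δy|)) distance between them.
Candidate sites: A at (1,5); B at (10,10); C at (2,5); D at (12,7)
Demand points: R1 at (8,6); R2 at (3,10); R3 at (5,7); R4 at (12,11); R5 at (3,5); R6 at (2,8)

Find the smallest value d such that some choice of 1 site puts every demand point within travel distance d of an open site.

8

Open {B}.
  Farthest demand point is R6 at travel distance 8 (to B); all others are ≤ 8.
With {C} the worst case is 10.
With {D} the worst case is 10.
No size-1 selection achieves below 8.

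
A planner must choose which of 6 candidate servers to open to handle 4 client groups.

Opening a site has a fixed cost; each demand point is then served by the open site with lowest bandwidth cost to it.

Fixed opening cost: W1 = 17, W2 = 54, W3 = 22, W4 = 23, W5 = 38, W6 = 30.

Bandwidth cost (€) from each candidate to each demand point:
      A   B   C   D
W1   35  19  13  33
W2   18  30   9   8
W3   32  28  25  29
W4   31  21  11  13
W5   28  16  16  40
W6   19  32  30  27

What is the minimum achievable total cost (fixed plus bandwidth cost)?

Open {W4}: assign each demand point to its cheapest open site.
  A→W4 31, B→W4 21, C→W4 11, D→W4 13
  bandwidth cost 76, fixed 23 → total 99.
Compare {W1, W4}: bandwidth cost 74 + fixed 40 = 114.
Compare {W1}: bandwidth cost 100 + fixed 17 = 117.
Compare {W4, W6}: bandwidth cost 64 + fixed 53 = 117.
All other subsets cost ≥ 114. Minimum total cost: 99.

99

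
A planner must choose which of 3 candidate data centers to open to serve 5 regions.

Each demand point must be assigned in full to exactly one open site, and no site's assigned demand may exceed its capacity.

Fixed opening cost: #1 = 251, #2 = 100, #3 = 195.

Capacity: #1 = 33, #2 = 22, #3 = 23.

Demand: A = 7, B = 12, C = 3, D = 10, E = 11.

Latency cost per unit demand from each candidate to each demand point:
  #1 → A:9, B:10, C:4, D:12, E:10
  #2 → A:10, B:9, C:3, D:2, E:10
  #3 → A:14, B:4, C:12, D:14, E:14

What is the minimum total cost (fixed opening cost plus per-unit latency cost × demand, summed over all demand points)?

596

Open {#2, #3}; cheapest assignment that respects the capacities:
  #2 (cap 22, load 20): A, C, D — cost 7×10 + 3×3 + 10×2 = 99
  #3 (cap 23, load 23): B, E — cost 12×4 + 11×14 = 202
  Shipping 301, fixed 295 → total 596.
  Any other capacity-feasible assignment to {#2, #3} ships for at least 301.
Compare {#1, #2}: its best feasible assignment gives total 664.
Compare {#1, #2, #3}: its best feasible assignment gives total 796.
Every other set of open sites that can feasibly serve all demand totals ≥ 664 even under its best assignment. Minimum: 596.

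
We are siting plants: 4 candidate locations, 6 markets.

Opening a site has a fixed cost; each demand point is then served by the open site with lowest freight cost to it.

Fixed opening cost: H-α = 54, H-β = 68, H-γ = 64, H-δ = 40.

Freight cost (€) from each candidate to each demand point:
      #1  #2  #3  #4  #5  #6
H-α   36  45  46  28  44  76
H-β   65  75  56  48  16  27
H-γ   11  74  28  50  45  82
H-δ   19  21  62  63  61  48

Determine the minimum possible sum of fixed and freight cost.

Open {H-β, H-δ}: assign each demand point to its cheapest open site.
  #1→H-δ 19, #2→H-δ 21, #3→H-β 56, #4→H-β 48, #5→H-β 16, #6→H-β 27
  freight cost 187, fixed 108 → total 295.
Compare {H-α, H-δ}: freight cost 206 + fixed 94 = 300.
Compare {H-γ, H-δ}: freight cost 203 + fixed 104 = 307.
Compare {H-δ}: freight cost 274 + fixed 40 = 314.
All other subsets cost ≥ 300. Minimum total cost: 295.

295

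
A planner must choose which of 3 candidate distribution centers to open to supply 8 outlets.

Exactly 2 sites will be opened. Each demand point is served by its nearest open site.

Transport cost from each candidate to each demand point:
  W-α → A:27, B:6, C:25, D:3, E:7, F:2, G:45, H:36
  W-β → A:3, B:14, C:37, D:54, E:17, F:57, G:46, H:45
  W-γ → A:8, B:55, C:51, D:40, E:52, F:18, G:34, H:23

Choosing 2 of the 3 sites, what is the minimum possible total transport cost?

Open {W-α, W-γ}.
  A→W-γ 8, B→W-α 6, C→W-α 25, D→W-α 3, E→W-α 7, F→W-α 2, G→W-γ 34, H→W-γ 23  ⇒ total 108.
Compare {W-α, W-β}: total 127.
Compare {W-β, W-γ}: total 186.

108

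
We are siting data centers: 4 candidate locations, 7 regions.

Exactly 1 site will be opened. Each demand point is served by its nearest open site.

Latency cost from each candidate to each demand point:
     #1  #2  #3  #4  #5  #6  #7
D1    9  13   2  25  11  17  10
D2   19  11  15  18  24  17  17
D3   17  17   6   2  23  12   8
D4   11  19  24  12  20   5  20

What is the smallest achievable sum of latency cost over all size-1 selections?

Open {D3}.
  #1→D3 17, #2→D3 17, #3→D3 6, #4→D3 2, #5→D3 23, #6→D3 12, #7→D3 8  ⇒ total 85.
Compare {D1}: total 87.
Compare {D4}: total 111.
No size-1 selection does better; minimum is 85.

85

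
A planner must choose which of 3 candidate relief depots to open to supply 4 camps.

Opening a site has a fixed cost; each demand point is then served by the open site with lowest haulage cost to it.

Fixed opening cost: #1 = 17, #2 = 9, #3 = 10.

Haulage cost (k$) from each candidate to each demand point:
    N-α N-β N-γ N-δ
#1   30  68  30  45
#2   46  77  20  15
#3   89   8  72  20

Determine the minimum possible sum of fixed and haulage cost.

108

Open {#2, #3}: assign each demand point to its cheapest open site.
  N-α→#2 46, N-β→#3 8, N-γ→#2 20, N-δ→#2 15
  haulage cost 89, fixed 19 → total 108.
Compare {#1, #2, #3}: haulage cost 73 + fixed 36 = 109.
Compare {#1, #3}: haulage cost 88 + fixed 27 = 115.
Compare {#1, #2}: haulage cost 133 + fixed 26 = 159.
All other subsets cost ≥ 109. Minimum total cost: 108.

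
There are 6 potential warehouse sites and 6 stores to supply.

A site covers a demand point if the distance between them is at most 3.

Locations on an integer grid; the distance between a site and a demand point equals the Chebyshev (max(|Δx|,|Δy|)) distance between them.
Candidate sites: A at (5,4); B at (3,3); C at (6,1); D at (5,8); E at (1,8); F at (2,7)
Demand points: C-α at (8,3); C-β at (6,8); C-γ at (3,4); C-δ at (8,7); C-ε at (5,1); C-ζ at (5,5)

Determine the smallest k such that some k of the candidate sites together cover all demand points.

Coverage sets (demand points within 3 of each site):
  A: {C-α, C-γ, C-δ, C-ε, C-ζ}
  B: {C-γ, C-ε, C-ζ}
  C: {C-α, C-γ, C-ε}
  D: {C-β, C-δ, C-ζ}
  E: {}
  F: {C-γ, C-ζ}
No single site covers all 6 demand points.
But {A, D} covers everything, so the minimum is 2.

2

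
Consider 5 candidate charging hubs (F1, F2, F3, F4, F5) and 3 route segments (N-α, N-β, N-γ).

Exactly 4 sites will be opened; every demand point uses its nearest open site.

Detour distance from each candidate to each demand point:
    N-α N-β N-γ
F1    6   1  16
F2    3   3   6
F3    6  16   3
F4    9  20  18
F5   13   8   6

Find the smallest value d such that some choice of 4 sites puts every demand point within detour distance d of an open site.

3

Open {F1, F2, F3, F4}.
  Farthest demand point is N-α at detour distance 3 (to F2); all others are ≤ 3.
With {F1, F2, F3, F5} the worst case is 3.
With {F2, F3, F4, F5} the worst case is 3.
No size-4 selection achieves below 3.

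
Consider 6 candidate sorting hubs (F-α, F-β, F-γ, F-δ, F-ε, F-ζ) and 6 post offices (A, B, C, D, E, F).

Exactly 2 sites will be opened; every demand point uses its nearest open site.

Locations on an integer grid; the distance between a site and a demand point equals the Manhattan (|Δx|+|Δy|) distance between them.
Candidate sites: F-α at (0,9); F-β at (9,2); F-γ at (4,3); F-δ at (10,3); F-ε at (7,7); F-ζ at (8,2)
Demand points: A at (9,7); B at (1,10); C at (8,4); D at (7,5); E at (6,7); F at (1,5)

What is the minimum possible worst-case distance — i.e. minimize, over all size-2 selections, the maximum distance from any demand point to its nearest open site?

Open {F-α, F-ε}.
  Farthest demand point is F at distance 5 (to F-α); all others are ≤ 5.
With {F-α, F-ζ} the worst case is 7.
With {F-α, F-β} the worst case is 8.
No size-2 selection achieves below 5.

5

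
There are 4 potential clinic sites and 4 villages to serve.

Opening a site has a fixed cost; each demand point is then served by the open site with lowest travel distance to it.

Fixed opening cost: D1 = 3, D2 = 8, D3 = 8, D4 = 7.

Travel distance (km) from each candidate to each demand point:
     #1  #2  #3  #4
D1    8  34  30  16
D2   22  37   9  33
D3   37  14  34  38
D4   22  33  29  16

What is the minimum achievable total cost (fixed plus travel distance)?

Open {D1, D2, D3}: assign each demand point to its cheapest open site.
  #1→D1 8, #2→D3 14, #3→D2 9, #4→D1 16
  travel distance 47, fixed 19 → total 66.
Compare {D1, D2, D3, D4}: travel distance 47 + fixed 26 = 73.
Compare {D1, D2}: travel distance 67 + fixed 11 = 78.
Compare {D1, D3}: travel distance 68 + fixed 11 = 79.
All other subsets cost ≥ 73. Minimum total cost: 66.

66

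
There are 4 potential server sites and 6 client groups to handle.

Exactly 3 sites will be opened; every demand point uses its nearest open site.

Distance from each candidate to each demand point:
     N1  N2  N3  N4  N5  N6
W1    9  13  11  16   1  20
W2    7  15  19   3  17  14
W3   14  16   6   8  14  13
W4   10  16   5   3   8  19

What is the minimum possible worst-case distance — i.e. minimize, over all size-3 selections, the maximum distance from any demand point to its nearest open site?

13

Open {W1, W2, W3}.
  Farthest demand point is N2 at distance 13 (to W1); all others are ≤ 13.
With {W1, W3, W4} the worst case is 13.
With {W1, W2, W4} the worst case is 14.
No size-3 selection achieves below 13.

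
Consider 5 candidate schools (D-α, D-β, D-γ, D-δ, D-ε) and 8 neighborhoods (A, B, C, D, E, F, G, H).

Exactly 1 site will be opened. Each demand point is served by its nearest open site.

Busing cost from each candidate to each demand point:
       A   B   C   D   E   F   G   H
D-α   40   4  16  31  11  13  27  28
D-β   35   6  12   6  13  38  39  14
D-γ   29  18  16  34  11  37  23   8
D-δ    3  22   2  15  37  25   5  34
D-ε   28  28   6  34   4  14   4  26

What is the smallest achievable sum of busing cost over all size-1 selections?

143

Open {D-δ}.
  A→D-δ 3, B→D-δ 22, C→D-δ 2, D→D-δ 15, E→D-δ 37, F→D-δ 25, G→D-δ 5, H→D-δ 34  ⇒ total 143.
Compare {D-ε}: total 144.
Compare {D-β}: total 163.
No size-1 selection does better; minimum is 143.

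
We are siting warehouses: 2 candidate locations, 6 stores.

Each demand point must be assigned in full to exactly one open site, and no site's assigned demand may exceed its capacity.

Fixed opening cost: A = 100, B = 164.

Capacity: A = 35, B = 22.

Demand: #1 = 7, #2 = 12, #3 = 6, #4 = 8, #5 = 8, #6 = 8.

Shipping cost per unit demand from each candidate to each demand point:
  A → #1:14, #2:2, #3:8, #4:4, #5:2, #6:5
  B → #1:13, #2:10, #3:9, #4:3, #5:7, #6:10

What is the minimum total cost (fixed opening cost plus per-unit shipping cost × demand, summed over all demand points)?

507

Open {A, B}; cheapest assignment that respects the capacities:
  A (cap 35, load 34): #2, #3, #5, #6 — cost 12×2 + 6×8 + 8×2 + 8×5 = 128
  B (cap 22, load 15): #1, #4 — cost 7×13 + 8×3 = 115
  Shipping 243, fixed 264 → total 507.
  Any other capacity-feasible assignment to {A, B} ships for at least 243.
Total demand is 49 and no other set of sites has combined capacity ≥ 49, so {A, B} is the only feasible choice of open sites. Minimum: 507.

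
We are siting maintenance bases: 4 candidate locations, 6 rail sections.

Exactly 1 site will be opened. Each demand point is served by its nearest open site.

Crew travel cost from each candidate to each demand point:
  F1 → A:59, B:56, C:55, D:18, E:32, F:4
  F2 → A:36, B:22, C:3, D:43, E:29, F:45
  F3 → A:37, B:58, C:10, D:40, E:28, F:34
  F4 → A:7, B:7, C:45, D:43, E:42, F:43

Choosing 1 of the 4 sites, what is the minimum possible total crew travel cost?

Open {F2}.
  A→F2 36, B→F2 22, C→F2 3, D→F2 43, E→F2 29, F→F2 45  ⇒ total 178.
Compare {F4}: total 187.
Compare {F3}: total 207.
No size-1 selection does better; minimum is 178.

178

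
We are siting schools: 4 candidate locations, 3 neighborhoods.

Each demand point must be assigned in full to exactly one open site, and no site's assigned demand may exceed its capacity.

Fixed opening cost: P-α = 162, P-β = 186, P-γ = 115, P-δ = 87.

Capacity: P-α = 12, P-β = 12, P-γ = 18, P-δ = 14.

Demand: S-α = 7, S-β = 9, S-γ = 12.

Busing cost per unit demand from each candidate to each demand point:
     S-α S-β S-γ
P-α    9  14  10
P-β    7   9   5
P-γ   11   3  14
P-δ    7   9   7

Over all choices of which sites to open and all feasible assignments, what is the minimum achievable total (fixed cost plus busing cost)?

Open {P-γ, P-δ}; cheapest assignment that respects the capacities:
  P-γ (cap 18, load 16): S-α, S-β — cost 7×11 + 9×3 = 104
  P-δ (cap 14, load 12): S-γ — cost 12×7 = 84
  Shipping 188, fixed 202 → total 390.
  Any other capacity-feasible assignment to {P-γ, P-δ} ships for at least 188.
Compare {P-β, P-γ}: its best feasible assignment gives total 465.
Compare {P-α, P-γ}: its best feasible assignment gives total 501.
Every other set of open sites that can feasibly serve all demand totals ≥ 465 even under its best assignment. Minimum: 390.

390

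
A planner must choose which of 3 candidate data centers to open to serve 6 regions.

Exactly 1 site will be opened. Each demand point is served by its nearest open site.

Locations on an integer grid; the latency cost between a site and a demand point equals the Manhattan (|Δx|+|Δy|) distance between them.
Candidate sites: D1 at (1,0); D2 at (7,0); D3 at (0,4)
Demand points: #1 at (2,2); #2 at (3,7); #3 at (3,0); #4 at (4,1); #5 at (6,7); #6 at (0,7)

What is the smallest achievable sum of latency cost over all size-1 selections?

36

Open {D3}.
  #1→D3 4, #2→D3 6, #3→D3 7, #4→D3 7, #5→D3 9, #6→D3 3  ⇒ total 36.
Compare {D1}: total 38.
Compare {D2}: total 48.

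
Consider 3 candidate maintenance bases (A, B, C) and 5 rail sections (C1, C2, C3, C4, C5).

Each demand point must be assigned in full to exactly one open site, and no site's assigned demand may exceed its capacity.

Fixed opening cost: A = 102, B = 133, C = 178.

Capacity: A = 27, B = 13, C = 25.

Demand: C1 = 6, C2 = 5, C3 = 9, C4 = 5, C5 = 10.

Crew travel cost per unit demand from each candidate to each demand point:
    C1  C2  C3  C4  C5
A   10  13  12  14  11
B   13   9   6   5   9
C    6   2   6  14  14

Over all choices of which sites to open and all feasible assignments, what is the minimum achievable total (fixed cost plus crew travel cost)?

Open {A, C}; cheapest assignment that respects the capacities:
  A (cap 27, load 15): C4, C5 — cost 5×14 + 10×11 = 180
  C (cap 25, load 20): C1, C2, C3 — cost 6×6 + 5×2 + 9×6 = 100
  Shipping 280, fixed 280 → total 560.
  Any other capacity-feasible assignment to {A, C} ships for at least 280.
Compare {B, C}: its best feasible assignment gives total 571.
Compare {A, B}: its best feasible assignment gives total 583.
Every other set of open sites that can feasibly serve all demand totals ≥ 571 even under its best assignment. Minimum: 560.

560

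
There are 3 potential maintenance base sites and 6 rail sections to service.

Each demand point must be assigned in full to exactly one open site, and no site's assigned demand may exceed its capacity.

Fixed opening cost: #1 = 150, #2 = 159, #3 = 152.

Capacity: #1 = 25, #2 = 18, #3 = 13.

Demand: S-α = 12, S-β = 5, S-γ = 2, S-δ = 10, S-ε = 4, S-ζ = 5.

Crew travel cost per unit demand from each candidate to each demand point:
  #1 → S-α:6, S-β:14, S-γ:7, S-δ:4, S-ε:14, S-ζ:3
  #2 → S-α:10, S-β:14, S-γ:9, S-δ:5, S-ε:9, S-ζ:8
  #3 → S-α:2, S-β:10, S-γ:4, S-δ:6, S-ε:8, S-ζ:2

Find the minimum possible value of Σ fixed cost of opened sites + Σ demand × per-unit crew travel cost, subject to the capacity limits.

Open {#1, #2}; cheapest assignment that respects the capacities:
  #1 (cap 25, load 24): S-α, S-β, S-γ, S-ζ — cost 12×6 + 5×14 + 2×7 + 5×3 = 171
  #2 (cap 18, load 14): S-δ, S-ε — cost 10×5 + 4×9 = 86
  Shipping 257, fixed 309 → total 566.
  Any other capacity-feasible assignment to {#1, #2} ships for at least 257.
Compare {#1, #2, #3}: its best feasible assignment gives total 660.
Every other set of open sites that can feasibly serve all demand totals ≥ 660 even under its best assignment. Minimum: 566.

566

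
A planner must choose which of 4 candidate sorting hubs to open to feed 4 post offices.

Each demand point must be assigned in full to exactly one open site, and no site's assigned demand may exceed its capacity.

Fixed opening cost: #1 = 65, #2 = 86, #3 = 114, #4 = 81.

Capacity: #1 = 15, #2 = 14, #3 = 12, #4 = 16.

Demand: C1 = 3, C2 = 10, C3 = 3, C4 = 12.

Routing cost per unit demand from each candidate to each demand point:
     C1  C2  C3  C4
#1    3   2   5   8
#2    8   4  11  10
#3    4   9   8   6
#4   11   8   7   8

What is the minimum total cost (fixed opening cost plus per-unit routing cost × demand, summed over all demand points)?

Open {#1, #4}; cheapest assignment that respects the capacities:
  #1 (cap 15, load 13): C1, C2 — cost 3×3 + 10×2 = 29
  #4 (cap 16, load 15): C3, C4 — cost 3×7 + 12×8 = 117
  Shipping 146, fixed 146 → total 292.
  Any other capacity-feasible assignment to {#1, #4} ships for at least 146.
Compare {#1, #2}: its best feasible assignment gives total 326.
Compare {#2, #4}: its best feasible assignment gives total 348.
Every other set of open sites that can feasibly serve all demand totals ≥ 326 even under its best assignment. Minimum: 292.

292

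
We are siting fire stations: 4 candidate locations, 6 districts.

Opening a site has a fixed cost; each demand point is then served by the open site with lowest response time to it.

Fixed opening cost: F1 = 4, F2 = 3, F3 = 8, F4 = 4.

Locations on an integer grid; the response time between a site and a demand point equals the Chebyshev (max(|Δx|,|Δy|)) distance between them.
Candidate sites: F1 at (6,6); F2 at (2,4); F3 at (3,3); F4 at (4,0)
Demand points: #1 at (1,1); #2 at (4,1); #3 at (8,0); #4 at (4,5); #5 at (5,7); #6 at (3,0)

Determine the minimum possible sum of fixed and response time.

Open {F1, F4}: assign each demand point to its cheapest open site.
  #1→F4 3, #2→F4 1, #3→F4 4, #4→F1 2, #5→F1 1, #6→F4 1
  response time 12, fixed 8 → total 20.
Compare {F2, F4}: response time 14 + fixed 7 = 21.
Compare {F1, F2, F4}: response time 12 + fixed 11 = 23.
Compare {F2}: response time 21 + fixed 3 = 24.
All other subsets cost ≥ 21. Minimum total cost: 20.

20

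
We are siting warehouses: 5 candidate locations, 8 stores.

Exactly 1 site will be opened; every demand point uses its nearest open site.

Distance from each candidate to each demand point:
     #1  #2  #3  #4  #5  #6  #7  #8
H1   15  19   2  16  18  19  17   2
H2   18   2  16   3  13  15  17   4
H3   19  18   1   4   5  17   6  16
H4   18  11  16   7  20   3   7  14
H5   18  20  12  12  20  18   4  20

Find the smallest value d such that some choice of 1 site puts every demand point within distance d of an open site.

Open {H2}.
  Farthest demand point is #1 at distance 18 (to H2); all others are ≤ 18.
With {H1} the worst case is 19.
With {H3} the worst case is 19.
No size-1 selection achieves below 18.

18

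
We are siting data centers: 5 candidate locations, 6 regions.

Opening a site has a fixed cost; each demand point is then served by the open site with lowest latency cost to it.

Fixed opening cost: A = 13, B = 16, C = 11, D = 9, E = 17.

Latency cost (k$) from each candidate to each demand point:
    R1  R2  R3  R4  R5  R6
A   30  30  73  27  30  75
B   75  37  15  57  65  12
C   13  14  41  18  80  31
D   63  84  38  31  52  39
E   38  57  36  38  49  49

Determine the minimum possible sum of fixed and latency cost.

Open {A, B, C}: assign each demand point to its cheapest open site.
  R1→C 13, R2→C 14, R3→B 15, R4→C 18, R5→A 30, R6→B 12
  latency cost 102, fixed 40 → total 142.
Compare {A, B, C, D}: latency cost 102 + fixed 49 = 151.
Compare {A, B, C, E}: latency cost 102 + fixed 57 = 159.
Compare {B, C, D}: latency cost 124 + fixed 36 = 160.
All other subsets cost ≥ 151. Minimum total cost: 142.

142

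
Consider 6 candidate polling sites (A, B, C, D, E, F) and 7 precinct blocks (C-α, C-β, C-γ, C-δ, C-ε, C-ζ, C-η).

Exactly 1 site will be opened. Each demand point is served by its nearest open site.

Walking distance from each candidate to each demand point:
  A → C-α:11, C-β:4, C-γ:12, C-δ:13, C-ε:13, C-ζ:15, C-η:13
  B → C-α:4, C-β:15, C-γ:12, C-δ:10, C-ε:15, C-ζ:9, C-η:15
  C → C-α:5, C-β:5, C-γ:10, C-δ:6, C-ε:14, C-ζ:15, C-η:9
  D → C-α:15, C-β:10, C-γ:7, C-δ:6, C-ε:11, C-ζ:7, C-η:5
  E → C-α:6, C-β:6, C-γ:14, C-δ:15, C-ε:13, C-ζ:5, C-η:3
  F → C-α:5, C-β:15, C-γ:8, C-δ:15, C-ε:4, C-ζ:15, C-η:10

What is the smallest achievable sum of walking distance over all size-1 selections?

61

Open {D}.
  C-α→D 15, C-β→D 10, C-γ→D 7, C-δ→D 6, C-ε→D 11, C-ζ→D 7, C-η→D 5  ⇒ total 61.
Compare {E}: total 62.
Compare {C}: total 64.
No size-1 selection does better; minimum is 61.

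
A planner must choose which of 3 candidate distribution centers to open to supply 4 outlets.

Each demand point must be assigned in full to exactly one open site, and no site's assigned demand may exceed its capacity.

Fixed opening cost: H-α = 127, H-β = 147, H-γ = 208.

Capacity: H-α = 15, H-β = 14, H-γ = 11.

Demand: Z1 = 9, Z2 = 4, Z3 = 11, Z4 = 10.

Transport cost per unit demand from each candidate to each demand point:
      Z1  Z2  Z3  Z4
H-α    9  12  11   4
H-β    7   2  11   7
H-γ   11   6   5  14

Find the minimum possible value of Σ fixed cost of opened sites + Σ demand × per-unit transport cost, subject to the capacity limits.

648

Open {H-α, H-β, H-γ}; cheapest assignment that respects the capacities:
  H-α (cap 15, load 10): Z4 — cost 10×4 = 40
  H-β (cap 14, load 13): Z1, Z2 — cost 9×7 + 4×2 = 71
  H-γ (cap 11, load 11): Z3 — cost 11×5 = 55
  Shipping 166, fixed 482 → total 648.
  Any other capacity-feasible assignment to {H-α, H-β, H-γ} ships for at least 166.
Total demand is 34 and no other set of sites has combined capacity ≥ 34, so {H-α, H-β, H-γ} is the only feasible choice of open sites. Minimum: 648.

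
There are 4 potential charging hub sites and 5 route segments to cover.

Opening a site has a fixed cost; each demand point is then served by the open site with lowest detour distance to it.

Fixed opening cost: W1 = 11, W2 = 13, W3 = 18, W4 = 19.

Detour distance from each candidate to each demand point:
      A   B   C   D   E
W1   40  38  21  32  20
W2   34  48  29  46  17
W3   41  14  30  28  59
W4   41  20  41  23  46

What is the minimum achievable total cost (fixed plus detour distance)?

152

Open {W1, W3}: assign each demand point to its cheapest open site.
  A→W1 40, B→W3 14, C→W1 21, D→W3 28, E→W1 20
  detour distance 123, fixed 29 → total 152.
Compare {W2, W3}: detour distance 122 + fixed 31 = 153.
Compare {W1, W4}: detour distance 124 + fixed 30 = 154.
Compare {W2, W4}: detour distance 123 + fixed 32 = 155.
All other subsets cost ≥ 153. Minimum total cost: 152.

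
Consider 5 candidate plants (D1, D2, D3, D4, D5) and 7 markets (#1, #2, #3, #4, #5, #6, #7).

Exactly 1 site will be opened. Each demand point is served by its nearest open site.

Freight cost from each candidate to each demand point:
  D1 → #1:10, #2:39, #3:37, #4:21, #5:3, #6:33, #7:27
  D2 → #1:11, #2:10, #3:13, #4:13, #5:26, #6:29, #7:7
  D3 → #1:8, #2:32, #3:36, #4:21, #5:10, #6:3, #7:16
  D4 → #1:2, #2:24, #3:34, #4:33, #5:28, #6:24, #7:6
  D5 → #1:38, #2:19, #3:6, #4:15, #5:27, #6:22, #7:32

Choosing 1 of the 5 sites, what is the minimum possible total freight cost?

Open {D2}.
  #1→D2 11, #2→D2 10, #3→D2 13, #4→D2 13, #5→D2 26, #6→D2 29, #7→D2 7  ⇒ total 109.
Compare {D3}: total 126.
Compare {D4}: total 151.
No size-1 selection does better; minimum is 109.

109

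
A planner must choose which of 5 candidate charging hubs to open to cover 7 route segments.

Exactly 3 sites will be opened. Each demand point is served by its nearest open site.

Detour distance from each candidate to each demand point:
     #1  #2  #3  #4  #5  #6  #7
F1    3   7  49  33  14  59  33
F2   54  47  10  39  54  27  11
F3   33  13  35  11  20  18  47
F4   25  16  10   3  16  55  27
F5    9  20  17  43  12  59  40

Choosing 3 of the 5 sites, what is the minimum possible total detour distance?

74

Open {F1, F2, F3}.
  #1→F1 3, #2→F1 7, #3→F2 10, #4→F3 11, #5→F1 14, #6→F3 18, #7→F2 11  ⇒ total 74.
Compare {F1, F2, F4}: total 75.
Compare {F1, F3, F4}: total 82.
No size-3 selection does better; minimum is 74.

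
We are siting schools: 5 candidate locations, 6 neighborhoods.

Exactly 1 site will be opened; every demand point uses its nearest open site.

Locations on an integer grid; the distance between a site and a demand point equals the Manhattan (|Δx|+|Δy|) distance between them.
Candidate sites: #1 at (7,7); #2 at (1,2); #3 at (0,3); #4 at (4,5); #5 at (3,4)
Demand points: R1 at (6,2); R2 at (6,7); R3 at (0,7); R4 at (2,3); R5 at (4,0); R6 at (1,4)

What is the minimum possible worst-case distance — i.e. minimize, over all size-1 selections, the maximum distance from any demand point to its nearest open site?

Open {#4}.
  Farthest demand point is R3 at distance 6 (to #4); all others are ≤ 6.
With {#5} the worst case is 6.
With {#1} the worst case is 10.
No size-1 selection achieves below 6.

6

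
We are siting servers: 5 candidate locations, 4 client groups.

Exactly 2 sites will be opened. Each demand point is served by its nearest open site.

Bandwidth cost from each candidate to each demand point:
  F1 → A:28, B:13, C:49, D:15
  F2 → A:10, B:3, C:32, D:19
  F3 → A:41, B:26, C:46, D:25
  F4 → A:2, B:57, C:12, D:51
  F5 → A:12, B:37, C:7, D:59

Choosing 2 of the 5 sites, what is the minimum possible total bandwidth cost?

Open {F2, F4}.
  A→F4 2, B→F2 3, C→F4 12, D→F2 19  ⇒ total 36.
Compare {F2, F5}: total 39.
Compare {F1, F4}: total 42.
No size-2 selection does better; minimum is 36.

36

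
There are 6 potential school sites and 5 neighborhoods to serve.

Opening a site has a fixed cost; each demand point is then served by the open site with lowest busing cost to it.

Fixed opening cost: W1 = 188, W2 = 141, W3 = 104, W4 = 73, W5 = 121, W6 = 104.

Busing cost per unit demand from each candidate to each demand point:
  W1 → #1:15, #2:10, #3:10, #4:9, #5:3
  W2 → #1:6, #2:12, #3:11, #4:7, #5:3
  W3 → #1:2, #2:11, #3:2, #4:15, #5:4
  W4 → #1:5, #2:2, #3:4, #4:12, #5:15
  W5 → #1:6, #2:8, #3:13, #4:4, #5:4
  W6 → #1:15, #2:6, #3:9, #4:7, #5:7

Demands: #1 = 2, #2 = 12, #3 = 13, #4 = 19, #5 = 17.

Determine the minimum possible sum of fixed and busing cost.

424

Open {W4, W5}: assign each demand point to its cheapest open site.
  #1→W4 2×5=10, #2→W4 12×2=24, #3→W4 13×4=52, #4→W5 19×4=76, #5→W5 17×4=68
  busing cost 230, fixed 194 → total 424.
Compare {W2, W4}: busing cost 270 + fixed 214 = 484.
Compare {W3, W5}: busing cost 270 + fixed 225 = 495.
Compare {W3, W4, W5}: busing cost 198 + fixed 298 = 496.
All other subsets cost ≥ 484. Minimum total cost: 424.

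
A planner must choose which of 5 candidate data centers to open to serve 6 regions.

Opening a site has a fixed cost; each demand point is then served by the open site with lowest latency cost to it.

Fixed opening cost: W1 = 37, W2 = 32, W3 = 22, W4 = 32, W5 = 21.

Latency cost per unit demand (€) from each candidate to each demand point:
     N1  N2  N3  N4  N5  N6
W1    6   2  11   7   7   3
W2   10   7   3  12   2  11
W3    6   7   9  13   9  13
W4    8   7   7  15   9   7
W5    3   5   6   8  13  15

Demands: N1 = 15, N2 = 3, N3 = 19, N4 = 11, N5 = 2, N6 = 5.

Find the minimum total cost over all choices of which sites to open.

294

Open {W1, W2, W5}: assign each demand point to its cheapest open site.
  N1→W5 15×3=45, N2→W1 3×2=6, N3→W2 19×3=57, N4→W1 11×7=77, N5→W2 2×2=4, N6→W1 5×3=15
  latency cost 204, fixed 90 → total 294.
Compare {W1, W2, W3, W5}: latency cost 204 + fixed 112 = 316.
Compare {W2, W5}: latency cost 264 + fixed 53 = 317.
Compare {W1, W2}: latency cost 249 + fixed 69 = 318.
All other subsets cost ≥ 316. Minimum total cost: 294.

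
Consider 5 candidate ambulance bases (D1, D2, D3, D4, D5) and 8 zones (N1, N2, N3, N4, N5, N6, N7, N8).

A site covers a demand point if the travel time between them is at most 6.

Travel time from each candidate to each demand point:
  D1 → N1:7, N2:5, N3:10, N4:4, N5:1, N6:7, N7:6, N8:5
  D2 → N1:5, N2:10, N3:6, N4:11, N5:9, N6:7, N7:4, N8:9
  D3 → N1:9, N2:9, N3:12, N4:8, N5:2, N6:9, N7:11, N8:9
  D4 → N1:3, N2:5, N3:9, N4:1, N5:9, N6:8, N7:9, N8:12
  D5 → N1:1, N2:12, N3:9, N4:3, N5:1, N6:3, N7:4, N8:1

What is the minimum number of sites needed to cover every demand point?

Coverage sets (demand points within 6 of each site):
  D1: {N2, N4, N5, N7, N8}
  D2: {N1, N3, N7}
  D3: {N5}
  D4: {N1, N2, N4}
  D5: {N1, N4, N5, N6, N7, N8}
No 2 sites suffice: every size-2 union leaves at least one demand point uncovered.
But {D1, D2, D5} covers everything, so the minimum is 3.

3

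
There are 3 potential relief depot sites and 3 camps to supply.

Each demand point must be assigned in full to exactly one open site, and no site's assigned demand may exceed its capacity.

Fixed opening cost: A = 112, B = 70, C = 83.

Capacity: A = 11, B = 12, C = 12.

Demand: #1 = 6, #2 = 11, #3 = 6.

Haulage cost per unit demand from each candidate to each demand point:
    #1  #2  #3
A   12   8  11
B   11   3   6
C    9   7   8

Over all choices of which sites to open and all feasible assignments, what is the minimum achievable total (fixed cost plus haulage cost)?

Open {B, C}; cheapest assignment that respects the capacities:
  B (cap 12, load 11): #2 — cost 11×3 = 33
  C (cap 12, load 12): #1, #3 — cost 6×9 + 6×8 = 102
  Shipping 135, fixed 153 → total 288.
  Any other capacity-feasible assignment to {B, C} ships for at least 135.
Compare {A, B}: its best feasible assignment gives total 372.
Compare {A, C}: its best feasible assignment gives total 385.
Every other set of open sites that can feasibly serve all demand totals ≥ 372 even under its best assignment. Minimum: 288.

288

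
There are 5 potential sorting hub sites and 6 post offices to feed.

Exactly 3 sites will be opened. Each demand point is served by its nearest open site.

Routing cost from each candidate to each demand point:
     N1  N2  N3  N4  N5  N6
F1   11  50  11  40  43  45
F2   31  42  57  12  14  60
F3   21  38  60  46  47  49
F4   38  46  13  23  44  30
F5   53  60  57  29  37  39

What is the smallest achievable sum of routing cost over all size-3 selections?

Open {F1, F2, F4}.
  N1→F1 11, N2→F2 42, N3→F1 11, N4→F2 12, N5→F2 14, N6→F4 30  ⇒ total 120.
Compare {F2, F3, F4}: total 128.
Compare {F1, F2, F5}: total 129.
No size-3 selection does better; minimum is 120.

120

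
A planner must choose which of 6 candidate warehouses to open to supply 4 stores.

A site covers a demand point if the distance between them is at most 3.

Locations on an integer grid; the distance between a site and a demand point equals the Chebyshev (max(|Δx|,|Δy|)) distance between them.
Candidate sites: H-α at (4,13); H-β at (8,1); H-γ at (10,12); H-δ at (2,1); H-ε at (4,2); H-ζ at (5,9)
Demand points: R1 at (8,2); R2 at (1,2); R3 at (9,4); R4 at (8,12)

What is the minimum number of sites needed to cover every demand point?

3

Coverage sets (demand points within 3 of each site):
  H-α: {}
  H-β: {R1, R3}
  H-γ: {R4}
  H-δ: {R2}
  H-ε: {R2}
  H-ζ: {R4}
No 2 sites suffice: every size-2 union leaves at least one demand point uncovered.
But {H-β, H-γ, H-δ} covers everything, so the minimum is 3.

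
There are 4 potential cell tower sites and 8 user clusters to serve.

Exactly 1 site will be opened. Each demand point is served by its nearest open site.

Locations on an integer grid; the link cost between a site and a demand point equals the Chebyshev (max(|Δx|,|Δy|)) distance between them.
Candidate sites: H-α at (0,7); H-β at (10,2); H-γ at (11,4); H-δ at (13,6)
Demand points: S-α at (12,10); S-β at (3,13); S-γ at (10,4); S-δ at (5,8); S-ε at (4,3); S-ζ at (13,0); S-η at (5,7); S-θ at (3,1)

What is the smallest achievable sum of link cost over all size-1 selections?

47

Open {H-γ}.
  S-α→H-γ 6, S-β→H-γ 9, S-γ→H-γ 1, S-δ→H-γ 6, S-ε→H-γ 7, S-ζ→H-γ 4, S-η→H-γ 6, S-θ→H-γ 8  ⇒ total 47.
Compare {H-β}: total 48.
Compare {H-δ}: total 58.
No size-1 selection does better; minimum is 47.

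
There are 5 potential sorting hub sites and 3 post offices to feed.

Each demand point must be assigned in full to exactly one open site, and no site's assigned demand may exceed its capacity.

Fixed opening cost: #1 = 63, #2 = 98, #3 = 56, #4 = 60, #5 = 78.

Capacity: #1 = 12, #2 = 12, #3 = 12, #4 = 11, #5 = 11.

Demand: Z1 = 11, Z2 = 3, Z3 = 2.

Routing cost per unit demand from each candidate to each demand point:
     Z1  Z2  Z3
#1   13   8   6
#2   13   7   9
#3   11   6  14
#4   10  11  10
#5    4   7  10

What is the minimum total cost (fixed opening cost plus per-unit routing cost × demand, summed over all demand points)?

Open {#1, #5}; cheapest assignment that respects the capacities:
  #1 (cap 12, load 5): Z2, Z3 — cost 3×8 + 2×6 = 36
  #5 (cap 11, load 11): Z1 — cost 11×4 = 44
  Shipping 80, fixed 141 → total 221.
  Any other capacity-feasible assignment to {#1, #5} ships for at least 80.
Compare {#3, #5}: its best feasible assignment gives total 224.
Compare {#4, #5}: its best feasible assignment gives total 235.
Every other set of open sites that can feasibly serve all demand totals ≥ 224 even under its best assignment. Minimum: 221.

221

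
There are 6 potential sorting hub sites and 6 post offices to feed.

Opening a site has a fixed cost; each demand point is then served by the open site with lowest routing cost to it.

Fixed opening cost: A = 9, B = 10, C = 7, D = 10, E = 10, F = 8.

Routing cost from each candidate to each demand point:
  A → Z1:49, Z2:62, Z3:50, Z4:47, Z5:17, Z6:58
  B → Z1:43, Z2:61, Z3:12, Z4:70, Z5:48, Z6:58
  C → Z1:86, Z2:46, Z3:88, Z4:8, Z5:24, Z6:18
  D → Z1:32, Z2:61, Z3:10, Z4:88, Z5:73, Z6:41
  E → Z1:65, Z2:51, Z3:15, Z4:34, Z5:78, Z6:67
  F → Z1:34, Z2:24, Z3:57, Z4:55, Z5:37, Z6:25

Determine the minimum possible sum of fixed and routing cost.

141

Open {C, D, F}: assign each demand point to its cheapest open site.
  Z1→D 32, Z2→F 24, Z3→D 10, Z4→C 8, Z5→C 24, Z6→C 18
  routing cost 116, fixed 25 → total 141.
Compare {A, C, D, F}: routing cost 109 + fixed 34 = 143.
Compare {B, C, F}: routing cost 120 + fixed 25 = 145.
Compare {A, B, C, F}: routing cost 113 + fixed 34 = 147.
All other subsets cost ≥ 143. Minimum total cost: 141.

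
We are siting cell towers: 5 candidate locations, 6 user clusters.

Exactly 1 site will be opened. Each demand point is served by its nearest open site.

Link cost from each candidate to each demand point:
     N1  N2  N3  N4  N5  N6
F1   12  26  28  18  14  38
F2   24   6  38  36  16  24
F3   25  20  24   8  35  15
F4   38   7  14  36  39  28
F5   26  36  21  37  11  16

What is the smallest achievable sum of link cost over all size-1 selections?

127

Open {F3}.
  N1→F3 25, N2→F3 20, N3→F3 24, N4→F3 8, N5→F3 35, N6→F3 15  ⇒ total 127.
Compare {F1}: total 136.
Compare {F2}: total 144.
No size-1 selection does better; minimum is 127.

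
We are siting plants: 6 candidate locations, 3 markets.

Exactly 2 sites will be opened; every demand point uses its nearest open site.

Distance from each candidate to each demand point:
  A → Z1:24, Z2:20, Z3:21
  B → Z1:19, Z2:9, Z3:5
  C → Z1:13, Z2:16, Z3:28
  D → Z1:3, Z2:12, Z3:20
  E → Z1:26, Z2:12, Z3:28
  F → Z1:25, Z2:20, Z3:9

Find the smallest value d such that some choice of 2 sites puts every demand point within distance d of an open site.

9

Open {B, D}.
  Farthest demand point is Z2 at distance 9 (to B); all others are ≤ 9.
With {D, F} the worst case is 12.
With {B, C} the worst case is 13.
No size-2 selection achieves below 9.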